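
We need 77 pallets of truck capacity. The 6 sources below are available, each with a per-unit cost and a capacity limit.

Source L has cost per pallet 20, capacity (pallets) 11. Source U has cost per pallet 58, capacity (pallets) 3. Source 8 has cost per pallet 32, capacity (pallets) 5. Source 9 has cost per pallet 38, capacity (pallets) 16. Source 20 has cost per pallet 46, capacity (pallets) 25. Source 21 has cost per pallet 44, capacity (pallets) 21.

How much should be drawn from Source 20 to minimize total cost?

24

Fill from the cheapest source first.
Take 11 from Source L at 20 → need 66 more.
Take 5 from Source 8 at 32 → need 61 more.
Source 9 (38): use full 16 → 45 pallets to go.
Source 21 (44): use full 21 → 24 pallets to go.
Source 20 (46): take the remaining 24 → done.
Source U: unused.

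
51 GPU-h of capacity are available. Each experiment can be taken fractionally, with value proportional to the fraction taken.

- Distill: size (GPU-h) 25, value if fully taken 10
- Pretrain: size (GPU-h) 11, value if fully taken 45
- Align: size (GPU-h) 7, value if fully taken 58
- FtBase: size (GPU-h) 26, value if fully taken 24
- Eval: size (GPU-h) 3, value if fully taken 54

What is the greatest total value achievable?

Sort by value density: Eval 54/3≈18, Align 58/7≈8.29, Pretrain 45/11≈4.09, FtBase 24/26≈0.923, Distill 10/25≈0.4.
Eval: take in full, 3 GPU-h for value 54 → 48 left.
All 7 GPU-h of Align fit (value 58) → 41 remain.
Take all of Pretrain (11 GPU-h, value 45) → 30 GPU-h left.
All 26 GPU-h of FtBase fit (value 24) → 4 remain.
Fill the last 4 GPU-h with part of Distill: 4/25 of it earns 1.6.
Total value = 182.6.

182.6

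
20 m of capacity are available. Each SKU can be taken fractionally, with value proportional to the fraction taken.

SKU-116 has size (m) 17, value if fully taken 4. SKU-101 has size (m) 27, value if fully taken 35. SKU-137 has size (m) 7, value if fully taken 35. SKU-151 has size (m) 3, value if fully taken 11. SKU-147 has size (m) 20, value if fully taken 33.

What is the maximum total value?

Rank by value-to-size ratio: SKU-137 35/7≈5, SKU-151 11/3≈3.67, SKU-147 33/20≈1.65, SKU-101 35/27≈1.3, SKU-116 4/17≈0.235.
Take all of SKU-137 (7 m, value 35) ; 13 m left.
All 3 m of SKU-151 fit (value 11) ; 10 remain.
Fill the last 10 m with part of SKU-147: 10/20 of it earns 16.5.
Total value = 62.5.

62.5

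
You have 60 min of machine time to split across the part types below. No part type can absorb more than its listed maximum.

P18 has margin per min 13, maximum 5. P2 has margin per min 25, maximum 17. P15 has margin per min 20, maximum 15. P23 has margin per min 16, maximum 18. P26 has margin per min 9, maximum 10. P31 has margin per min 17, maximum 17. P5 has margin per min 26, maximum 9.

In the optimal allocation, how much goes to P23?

Order the part types by margin per min: P5 26 > P2 25 > P15 20 > P31 17 > P23 16 > P18 13 > P26 9.
P5 takes 9 to reach its cap of 9 → 51 left.
Give P2 17 to hit its cap of 17 → 34 left.
Give P15 15 to hit its cap of 15 → 19 left.
P31 takes 17 to reach its cap of 17 → 2 left.
P23 has room for 18 but only 2 remain, so it gets 2.

2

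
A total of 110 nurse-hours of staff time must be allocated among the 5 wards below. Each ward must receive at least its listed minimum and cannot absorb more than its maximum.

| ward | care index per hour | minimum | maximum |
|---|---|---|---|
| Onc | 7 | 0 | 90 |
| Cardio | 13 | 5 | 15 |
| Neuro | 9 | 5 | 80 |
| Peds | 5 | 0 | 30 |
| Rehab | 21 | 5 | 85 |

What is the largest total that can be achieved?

Meeting every minimum uses 0+5+5+0+5 = 15 nurse-hours, leaving 95.
Rank by care index per hour: Rehab 21 > Cardio 13 > Neuro 9 > Onc 7 > Peds 5.
Give Rehab 80 more to hit its cap of 85 ; 15 left.
Cardio takes 10 more to reach its cap of 15 ; 5 left.
Neuro: +5 (room for 75) → 10. Pool exhausted.
Total = 13×15 + 9×10 + 21×85 = 2070.

2070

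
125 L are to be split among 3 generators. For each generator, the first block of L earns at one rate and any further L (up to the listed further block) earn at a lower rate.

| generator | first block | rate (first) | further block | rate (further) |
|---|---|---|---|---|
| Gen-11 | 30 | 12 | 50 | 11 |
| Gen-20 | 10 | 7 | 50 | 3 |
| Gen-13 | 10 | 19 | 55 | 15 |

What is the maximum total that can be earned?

Rank every tier by rate: Gen-13/T1 19 > Gen-13/T2 15 > Gen-11/T1 12 > Gen-11/T2 11 > Gen-20/T1 7 > Gen-20/T2 3.
Gen-13/T1 (19): +10 — 115 left.
Gen-13 T2 at 15: fill all 55 — 60 left.
Gen-11/T1 (12): +30 — 30 left.
Gen-11 T2 at 11: only 30 left, fill 30.
Total = 19×10 + 15×55 + 12×30 + 11×30 = 1705.

1705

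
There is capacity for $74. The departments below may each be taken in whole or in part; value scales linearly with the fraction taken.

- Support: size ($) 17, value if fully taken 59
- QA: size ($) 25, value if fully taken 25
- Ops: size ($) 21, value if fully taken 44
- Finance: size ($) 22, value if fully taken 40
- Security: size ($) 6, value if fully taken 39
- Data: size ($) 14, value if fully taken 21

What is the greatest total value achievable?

194

Rank by value-to-size ratio: Security 39/6≈6.5, Support 59/17≈3.47, Ops 44/21≈2.1, Finance 40/22≈1.82, Data 21/14≈1.5, QA 25/25≈1.
All 6 $ of Security fit (value 39) — 68 remain.
All 17 $ of Support fit (value 59) — 51 remain.
Ops: take in full, 21 $ for value 44 — 30 left.
All 22 $ of Finance fit (value 40) — 8 remain.
Only 8 $ remain; take 8/14 of Data for value 21×8/14 = 12.
Total value = 194.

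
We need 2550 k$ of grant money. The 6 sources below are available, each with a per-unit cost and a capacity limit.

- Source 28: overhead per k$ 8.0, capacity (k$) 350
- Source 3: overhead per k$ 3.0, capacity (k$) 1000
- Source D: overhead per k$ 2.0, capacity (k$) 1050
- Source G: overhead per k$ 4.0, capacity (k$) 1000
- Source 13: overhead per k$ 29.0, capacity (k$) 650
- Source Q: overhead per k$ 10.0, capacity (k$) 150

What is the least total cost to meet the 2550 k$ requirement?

7100

Fill from the cheapest source first.
Source D (2.0): use full 1050 — 1500 k$ to go.
Source 3 at 3.0: take all 1000 k$ — 500 still needed.
Source G (4.0): take the remaining 500 — done.
Source 28, Source Q, Source 13: unused.
Cost = 1050×2.0 + 1000×3.0 + 500×4.0 = 7100.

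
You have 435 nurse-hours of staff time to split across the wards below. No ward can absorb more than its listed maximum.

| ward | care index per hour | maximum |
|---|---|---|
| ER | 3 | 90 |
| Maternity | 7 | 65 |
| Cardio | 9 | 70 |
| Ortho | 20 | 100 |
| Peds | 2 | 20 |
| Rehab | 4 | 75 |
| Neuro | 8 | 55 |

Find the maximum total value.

4035

Rank by care index per hour: Ortho 20 > Cardio 9 > Neuro 8 > Maternity 7 > Rehab 4 > ER 3 > Peds 2.
Ortho takes 100 to reach its cap of 100 — 335 left.
Cardio: +70 to 70 (cap) — 265 left.
Give Neuro 55 to hit its cap of 55 — 210 left.
Maternity: +65 to 65 (cap) — 145 left.
Give Rehab 75 to hit its cap of 75 — 70 left.
ER: +70 (room for 90) → 70. Pool exhausted.
Total = 3×70 + 7×65 + 9×70 + 20×100 + 4×75 + 8×55 = 4035.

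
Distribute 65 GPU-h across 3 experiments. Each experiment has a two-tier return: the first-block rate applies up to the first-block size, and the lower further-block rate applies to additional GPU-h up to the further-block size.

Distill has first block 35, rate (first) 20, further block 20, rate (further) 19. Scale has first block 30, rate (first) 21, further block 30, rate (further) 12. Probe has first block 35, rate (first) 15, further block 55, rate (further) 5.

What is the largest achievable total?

1330

Order all 6 blocks by rate: Scale/T1 21 > Distill/T1 20 > Distill/T2 19 > Probe/T1 15 > Scale/T2 12 > Probe/T2 5.
Scale T1 at 21: fill all 30 ; 35 left.
Fill Distill T1 block (35 at 20) ; 0 left.
Total = 21×30 + 20×35 = 1330.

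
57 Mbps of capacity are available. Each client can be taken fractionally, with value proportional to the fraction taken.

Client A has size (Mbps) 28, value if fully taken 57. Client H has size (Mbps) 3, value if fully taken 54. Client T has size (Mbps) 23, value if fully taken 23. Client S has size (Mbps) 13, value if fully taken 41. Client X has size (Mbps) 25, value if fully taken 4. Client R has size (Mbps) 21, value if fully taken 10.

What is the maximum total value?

Rank by value-to-size ratio: Client H 54/3≈18, Client S 41/13≈3.15, Client A 57/28≈2.04, Client T 23/23≈1, Client R 10/21≈0.476, Client X 4/25≈0.16.
Take all of Client H (3 Mbps, value 54) ; 54 Mbps left.
Take all of Client S (13 Mbps, value 41) ; 41 Mbps left.
Take all of Client A (28 Mbps, value 57) ; 13 Mbps left.
Fill the last 13 Mbps with part of Client T: 13/23 of it earns 13.
Total value = 165.

165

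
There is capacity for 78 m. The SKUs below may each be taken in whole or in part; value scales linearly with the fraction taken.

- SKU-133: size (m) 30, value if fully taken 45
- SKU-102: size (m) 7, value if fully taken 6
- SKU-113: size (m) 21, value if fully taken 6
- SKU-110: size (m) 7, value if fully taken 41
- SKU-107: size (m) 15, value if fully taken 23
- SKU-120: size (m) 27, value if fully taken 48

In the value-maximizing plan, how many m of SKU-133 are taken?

29

Rank by value-to-size ratio: SKU-110 41/7≈5.86, SKU-120 48/27≈1.78, SKU-107 23/15≈1.53, SKU-133 45/30≈1.5, SKU-102 6/7≈0.857, SKU-113 6/21≈0.286.
Take all of SKU-110 (7 m, value 41) ; 71 m left.
Take all of SKU-120 (27 m, value 48) ; 44 m left.
All 15 m of SKU-107 fit (value 23) ; 29 remain.
29 m left: a 29/30 share of SKU-133 gives 45×29/30 = 43.5.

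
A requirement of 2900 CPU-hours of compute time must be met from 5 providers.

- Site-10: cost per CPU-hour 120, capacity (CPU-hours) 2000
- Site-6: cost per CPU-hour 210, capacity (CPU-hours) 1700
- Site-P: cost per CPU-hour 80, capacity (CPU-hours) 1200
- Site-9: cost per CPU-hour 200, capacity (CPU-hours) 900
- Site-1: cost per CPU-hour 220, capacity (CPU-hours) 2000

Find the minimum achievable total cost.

300000

Fill from the cheapest provider first.
Site-P (80): use full 1200 ; 1700 CPU-hours to go.
Site-10 at 120: take 1700 of its 2000 ; requirement met.
Site-9, Site-6, Site-1: unused.
Cost = 1200×80 + 1700×120 = 300000.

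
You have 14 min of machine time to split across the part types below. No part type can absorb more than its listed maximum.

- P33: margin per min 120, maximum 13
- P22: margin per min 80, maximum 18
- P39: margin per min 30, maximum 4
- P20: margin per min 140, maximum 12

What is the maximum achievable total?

1920

Rank by margin per min: P20 140 > P33 120 > P22 80 > P39 30.
Give P20 12 to hit its cap of 12 — 2 left.
P33: +2 (room for 13) → 2. Pool exhausted.
Total = 120×2 + 140×12 = 1920.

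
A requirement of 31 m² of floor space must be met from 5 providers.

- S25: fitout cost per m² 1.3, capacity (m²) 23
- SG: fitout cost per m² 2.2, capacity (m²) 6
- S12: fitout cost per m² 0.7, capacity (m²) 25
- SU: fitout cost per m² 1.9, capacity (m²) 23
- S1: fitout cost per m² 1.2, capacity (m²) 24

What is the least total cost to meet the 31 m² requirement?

Cheapest first:
S12 (0.7): use full 25 ; 6 m² to go.
S1 at 1.2: take 6 of its 24 ; requirement met.
S25, SU, SG: unused.
Cost = 25×0.7 + 6×1.2 = 24.7.

24.7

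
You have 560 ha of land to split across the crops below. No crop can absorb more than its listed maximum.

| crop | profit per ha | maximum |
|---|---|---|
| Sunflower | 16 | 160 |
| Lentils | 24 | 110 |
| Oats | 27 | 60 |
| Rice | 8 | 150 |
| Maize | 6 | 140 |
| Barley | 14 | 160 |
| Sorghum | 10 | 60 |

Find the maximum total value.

9740

Rank by profit per ha: Oats 27 > Lentils 24 > Sunflower 16 > Barley 14 > Sorghum 10 > Rice 8 > Maize 6.
Oats: +60 to 60 (cap) ; 500 left.
Lentils takes 110 to reach its cap of 110 ; 390 left.
Give Sunflower 160 to hit its cap of 160 ; 230 left.
Barley takes 160 to reach its cap of 160 ; 70 left.
Sorghum takes 60 to reach its cap of 60 ; 10 left.
Only 10 left; Rice takes them to reach 10.
Total = 16×160 + 24×110 + 27×60 + 8×10 + 14×160 + 10×60 = 9740.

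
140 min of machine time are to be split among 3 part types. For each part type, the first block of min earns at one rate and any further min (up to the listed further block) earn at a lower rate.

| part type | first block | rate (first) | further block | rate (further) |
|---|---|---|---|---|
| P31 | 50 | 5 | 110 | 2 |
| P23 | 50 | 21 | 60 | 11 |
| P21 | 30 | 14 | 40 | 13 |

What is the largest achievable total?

2210

Rank every tier by rate: P23/T1 21 > P21/T1 14 > P21/T2 13 > P23/T2 11 > P31/T1 5 > P31/T2 2.
P23/T1 (21): +50 ; 90 left.
Fill P21 T1 block (30 at 14) ; 60 left.
P21/T2 (13): +40 ; 20 left.
P23/T2: +20 of 60 at 11; pool empty.
Total = 21×50 + 14×30 + 13×40 + 11×20 = 2210.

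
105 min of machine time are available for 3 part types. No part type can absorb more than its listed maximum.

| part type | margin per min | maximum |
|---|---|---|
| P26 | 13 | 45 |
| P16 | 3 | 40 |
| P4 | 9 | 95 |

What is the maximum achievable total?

1125

Rank by margin per min: P26 13 > P4 9 > P16 3.
P26 takes 45 to reach its cap of 45 ; 60 left.
P4 has room for 95 but only 60 remain, so it gets 60.
Total = 13×45 + 9×60 = 1125.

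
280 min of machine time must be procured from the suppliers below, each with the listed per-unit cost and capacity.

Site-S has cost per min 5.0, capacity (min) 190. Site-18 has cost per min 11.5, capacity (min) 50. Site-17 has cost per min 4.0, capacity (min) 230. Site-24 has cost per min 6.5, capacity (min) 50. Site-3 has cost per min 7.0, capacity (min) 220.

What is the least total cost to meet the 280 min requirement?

Cheapest first:
Site-17 (4.0): use full 230 ; 50 min to go.
Take 50 from Site-S at 5.0 to finish.
Site-24, Site-3, Site-18: unused.
Cost = 230×4.0 + 50×5.0 = 1170.

1170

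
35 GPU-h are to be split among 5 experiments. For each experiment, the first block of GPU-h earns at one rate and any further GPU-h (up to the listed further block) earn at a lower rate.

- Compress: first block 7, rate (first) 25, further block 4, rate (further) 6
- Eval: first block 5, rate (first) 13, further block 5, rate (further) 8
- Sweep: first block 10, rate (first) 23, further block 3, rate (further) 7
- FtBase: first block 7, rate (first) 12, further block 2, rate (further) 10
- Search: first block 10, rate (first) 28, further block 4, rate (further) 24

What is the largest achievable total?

Order all 10 blocks by rate: Search/first 28 > Compress/first 25 > Search/second 24 > Sweep/first 23 > Eval/first 13 > FtBase/first 12 > FtBase/second 10 > Eval/second 8 > Sweep/second 7 > Compress/second 6.
Search first at 28: fill all 10 → 25 left.
Fill Compress first block (7 at 25) → 18 left.
Search second at 24: fill all 4 → 14 left.
Sweep/first (23): +10 → 4 left.
Eval first at 13: only 4 left, fill 4.
Total = 28×10 + 25×7 + 24×4 + 23×10 + 13×4 = 833.

833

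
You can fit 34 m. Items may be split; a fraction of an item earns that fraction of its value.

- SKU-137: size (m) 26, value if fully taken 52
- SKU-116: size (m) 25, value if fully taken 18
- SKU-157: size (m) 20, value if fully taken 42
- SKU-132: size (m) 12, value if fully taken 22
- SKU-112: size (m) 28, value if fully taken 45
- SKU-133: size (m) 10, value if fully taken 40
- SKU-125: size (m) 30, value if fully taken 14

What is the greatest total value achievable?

Sort by value density: SKU-133 40/10≈4, SKU-157 42/20≈2.1, SKU-137 52/26≈2, SKU-132 22/12≈1.83, SKU-112 45/28≈1.61, SKU-116 18/25≈0.72, SKU-125 14/30≈0.467.
All 10 m of SKU-133 fit (value 40) ; 24 remain.
All 20 m of SKU-157 fit (value 42) ; 4 remain.
4 m left: a 4/26 share of SKU-137 gives 52×4/26 = 8.
Total value = 90.

90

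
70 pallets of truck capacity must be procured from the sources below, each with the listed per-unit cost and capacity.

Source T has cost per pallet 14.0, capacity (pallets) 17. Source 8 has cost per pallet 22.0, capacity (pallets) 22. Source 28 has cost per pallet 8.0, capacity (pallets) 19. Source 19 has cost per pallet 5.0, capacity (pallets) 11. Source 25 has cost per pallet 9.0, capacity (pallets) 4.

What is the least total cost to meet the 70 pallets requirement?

899

Fill from the cheapest source first.
Source 19 at 5.0: take all 11 pallets ; 59 still needed.
Source 28 (8.0): use full 19 ; 40 pallets to go.
Source 25 (9.0): use full 4 ; 36 pallets to go.
Source T (14.0): use full 17 ; 19 pallets to go.
Source 8 (22.0): take the remaining 19 ; done.
Cost = 11×5.0 + 19×8.0 + 4×9.0 + 17×14.0 + 19×22.0 = 899.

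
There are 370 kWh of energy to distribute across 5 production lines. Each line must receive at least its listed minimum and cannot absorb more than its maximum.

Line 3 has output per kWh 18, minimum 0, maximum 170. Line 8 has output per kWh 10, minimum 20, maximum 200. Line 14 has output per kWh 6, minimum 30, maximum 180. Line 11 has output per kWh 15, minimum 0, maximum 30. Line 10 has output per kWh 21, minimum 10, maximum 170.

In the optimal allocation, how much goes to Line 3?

150

Meeting every minimum uses 0+20+30+0+10 = 60 kWh, leaving 310.
Rank by output per kWh: Line 10 21 > Line 3 18 > Line 11 15 > Line 8 10 > Line 14 6.
Line 10 takes 160 more to reach its cap of 170 — 150 left.
Only 150 left; Line 3 takes them to reach 150.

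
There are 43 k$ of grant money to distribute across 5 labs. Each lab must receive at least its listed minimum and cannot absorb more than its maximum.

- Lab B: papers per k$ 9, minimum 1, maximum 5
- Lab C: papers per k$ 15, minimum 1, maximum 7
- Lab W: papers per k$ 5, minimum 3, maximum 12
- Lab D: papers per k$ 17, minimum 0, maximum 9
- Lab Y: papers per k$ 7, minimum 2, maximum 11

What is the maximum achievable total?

435

Meeting every minimum uses 1+1+3+0+2 = 7 k$, leaving 36.
Highest papers per k$ first: Lab D 17 > Lab C 15 > Lab B 9 > Lab Y 7 > Lab W 5.
Lab D: +9 to 9 (cap) — 27 left.
Give Lab C 6 more to hit its cap of 7 — 21 left.
Give Lab B 4 more to hit its cap of 5 — 17 left.
Lab Y: +9 to 11 (cap) — 8 left.
Lab W: +8 (room for 9) → 11. Pool exhausted.
Total = 9×5 + 15×7 + 5×11 + 17×9 + 7×11 = 435.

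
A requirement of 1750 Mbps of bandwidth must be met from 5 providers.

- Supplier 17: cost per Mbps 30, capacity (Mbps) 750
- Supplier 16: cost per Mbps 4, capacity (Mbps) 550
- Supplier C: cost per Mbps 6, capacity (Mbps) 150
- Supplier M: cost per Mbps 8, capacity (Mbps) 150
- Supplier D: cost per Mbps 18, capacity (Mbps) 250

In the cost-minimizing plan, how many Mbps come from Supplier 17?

Use providers in increasing cost order.
Take 550 from Supplier 16 at 4 ; need 1200 more.
Supplier C (6): use full 150 ; 1050 Mbps to go.
Supplier M (8): use full 150 ; 900 Mbps to go.
Supplier D (18): use full 250 ; 650 Mbps to go.
Take 650 from Supplier 17 at 30 to finish.

650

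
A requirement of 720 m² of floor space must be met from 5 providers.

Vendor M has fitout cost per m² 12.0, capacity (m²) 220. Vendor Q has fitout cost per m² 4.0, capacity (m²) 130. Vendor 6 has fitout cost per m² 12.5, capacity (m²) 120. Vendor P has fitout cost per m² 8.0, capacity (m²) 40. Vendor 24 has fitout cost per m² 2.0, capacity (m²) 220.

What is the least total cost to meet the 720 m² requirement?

Fill from the cheapest provider first.
Vendor 24 at 2.0: take all 220 m² ; 500 still needed.
Vendor Q (4.0): use full 130 ; 370 m² to go.
Vendor P at 8.0: take all 40 m² ; 330 still needed.
Vendor M at 12.0: take all 220 m² ; 110 still needed.
Vendor 6 at 12.5: take 110 of its 120 ; requirement met.
Cost = 220×2.0 + 130×4.0 + 40×8.0 + 220×12.0 + 110×12.5 = 5295.

5295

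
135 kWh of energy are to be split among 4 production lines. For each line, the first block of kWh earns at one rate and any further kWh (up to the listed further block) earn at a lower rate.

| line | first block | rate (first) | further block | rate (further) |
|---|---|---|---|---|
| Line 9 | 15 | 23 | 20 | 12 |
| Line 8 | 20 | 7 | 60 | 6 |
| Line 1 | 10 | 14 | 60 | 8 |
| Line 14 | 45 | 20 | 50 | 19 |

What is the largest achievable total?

2515

Order all 8 blocks by rate: Line 9/T1 23 > Line 14/T1 20 > Line 14/T2 19 > Line 1/T1 14 > Line 9/T2 12 > Line 1/T2 8 > Line 8/T1 7 > Line 8/T2 6.
Line 9 T1 at 23: fill all 15 ; 120 left.
Fill Line 14 T1 block (45 at 20) ; 75 left.
Line 14 T2 at 19: fill all 50 ; 25 left.
Line 1/T1 (14): +10 ; 15 left.
15 remain; put them into Line 9 T2 at 12.
Total = 23×15 + 20×45 + 19×50 + 14×10 + 12×15 = 2515.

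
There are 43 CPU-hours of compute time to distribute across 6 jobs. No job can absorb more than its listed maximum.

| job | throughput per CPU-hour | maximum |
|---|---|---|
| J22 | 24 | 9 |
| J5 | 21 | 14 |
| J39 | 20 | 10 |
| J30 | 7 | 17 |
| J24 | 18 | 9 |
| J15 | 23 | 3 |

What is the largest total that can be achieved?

905

Rank by throughput per CPU-hour: J22 24 > J15 23 > J5 21 > J39 20 > J24 18 > J30 7.
J22: +9 to 9 (cap) → 34 left.
Give J15 3 to hit its cap of 3 → 31 left.
J5 takes 14 to reach its cap of 14 → 17 left.
J39 takes 10 to reach its cap of 10 → 7 left.
J24 has room for 9 but only 7 remain, so it gets 7.
Total = 24×9 + 21×14 + 20×10 + 18×7 + 23×3 = 905.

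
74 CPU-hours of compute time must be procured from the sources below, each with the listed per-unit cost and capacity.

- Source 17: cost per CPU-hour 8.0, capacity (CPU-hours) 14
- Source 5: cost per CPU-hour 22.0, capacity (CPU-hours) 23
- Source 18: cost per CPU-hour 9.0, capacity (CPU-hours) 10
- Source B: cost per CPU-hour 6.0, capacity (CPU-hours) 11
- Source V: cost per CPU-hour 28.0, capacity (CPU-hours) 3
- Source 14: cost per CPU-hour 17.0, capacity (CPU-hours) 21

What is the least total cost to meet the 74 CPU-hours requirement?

Use sources in increasing cost order.
Source B at 6.0: take all 11 CPU-hours — 63 still needed.
Source 17 (8.0): use full 14 — 49 CPU-hours to go.
Source 18 (9.0): use full 10 — 39 CPU-hours to go.
Source 14 at 17.0: take all 21 CPU-hours — 18 still needed.
Source 5 (22.0): take the remaining 18 — done.
Source V: unused.
Cost = 11×6.0 + 14×8.0 + 10×9.0 + 21×17.0 + 18×22.0 = 1021.

1021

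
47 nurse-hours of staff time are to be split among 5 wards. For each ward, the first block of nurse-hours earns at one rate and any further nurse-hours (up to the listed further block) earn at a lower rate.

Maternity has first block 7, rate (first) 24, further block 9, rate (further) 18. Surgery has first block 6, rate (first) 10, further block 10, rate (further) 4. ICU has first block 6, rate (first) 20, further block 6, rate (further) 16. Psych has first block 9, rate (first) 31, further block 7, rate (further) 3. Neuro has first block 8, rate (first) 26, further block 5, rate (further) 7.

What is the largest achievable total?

Rank every tier by rate: Psych/tier1 31 > Neuro/tier1 26 > Maternity/tier1 24 > ICU/tier1 20 > Maternity/tier2 18 > ICU/tier2 16 > Surgery/tier1 10 > Neuro/tier2 7 > Surgery/tier2 4 > Psych/tier2 3.
Psych tier1 at 31: fill all 9 → 38 left.
Neuro/tier1 (26): +8 → 30 left.
Maternity/tier1 (24): +7 → 23 left.
Fill ICU tier1 block (6 at 20) → 17 left.
Fill Maternity tier2 block (9 at 18) → 8 left.
ICU/tier2 (16): +6 → 2 left.
Surgery/tier1: +2 of 6 at 10; pool empty.
Total = 31×9 + 26×8 + 24×7 + 20×6 + 18×9 + 16×6 + 10×2 = 1053.

1053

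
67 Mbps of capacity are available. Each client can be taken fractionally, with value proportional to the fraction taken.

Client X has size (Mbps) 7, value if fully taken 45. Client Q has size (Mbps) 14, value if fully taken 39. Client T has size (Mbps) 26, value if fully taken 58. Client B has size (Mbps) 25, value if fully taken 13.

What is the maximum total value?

Rank by value-to-size ratio: Client X 45/7≈6.43, Client Q 39/14≈2.79, Client T 58/26≈2.23, Client B 13/25≈0.52.
Client X: take in full, 7 Mbps for value 45 → 60 left.
Client Q: take in full, 14 Mbps for value 39 → 46 left.
All 26 Mbps of Client T fit (value 58) → 20 remain.
Only 20 Mbps remain; take 20/25 of Client B for value 13×20/25 = 10.4.
Total value = 152.4.

152.4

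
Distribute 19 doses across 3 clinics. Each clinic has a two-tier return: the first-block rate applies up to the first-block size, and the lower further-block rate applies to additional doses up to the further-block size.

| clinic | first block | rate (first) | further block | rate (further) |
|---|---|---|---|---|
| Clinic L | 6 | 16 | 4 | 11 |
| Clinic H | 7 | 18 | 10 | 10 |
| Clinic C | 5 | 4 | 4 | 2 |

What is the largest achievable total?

286

Order all 6 blocks by rate: Clinic H/tier1 18 > Clinic L/tier1 16 > Clinic L/tier2 11 > Clinic H/tier2 10 > Clinic C/tier1 4 > Clinic C/tier2 2.
Clinic H/tier1 (18): +7 — 12 left.
Clinic L tier1 at 16: fill all 6 — 6 left.
Clinic L tier2 at 11: fill all 4 — 2 left.
Clinic H tier2 at 10: only 2 left, fill 2.
Total = 18×7 + 16×6 + 11×4 + 10×2 = 286.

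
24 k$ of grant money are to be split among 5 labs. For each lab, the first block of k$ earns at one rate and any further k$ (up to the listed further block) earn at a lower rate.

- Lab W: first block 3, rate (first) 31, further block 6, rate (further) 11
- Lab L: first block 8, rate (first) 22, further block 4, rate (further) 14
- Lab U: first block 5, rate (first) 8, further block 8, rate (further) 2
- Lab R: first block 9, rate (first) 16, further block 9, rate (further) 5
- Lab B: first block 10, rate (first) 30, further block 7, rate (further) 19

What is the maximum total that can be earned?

626

Order all 10 blocks by rate: Lab W/T1 31 > Lab B/T1 30 > Lab L/T1 22 > Lab B/T2 19 > Lab R/T1 16 > Lab L/T2 14 > Lab W/T2 11 > Lab U/T1 8 > Lab R/T2 5 > Lab U/T2 2.
Lab W T1 at 31: fill all 3 — 21 left.
Lab B/T1 (30): +10 — 11 left.
Lab L/T1 (22): +8 — 3 left.
Lab B/T2: +3 of 7 at 19; pool empty.
Total = 31×3 + 30×10 + 22×8 + 19×3 = 626.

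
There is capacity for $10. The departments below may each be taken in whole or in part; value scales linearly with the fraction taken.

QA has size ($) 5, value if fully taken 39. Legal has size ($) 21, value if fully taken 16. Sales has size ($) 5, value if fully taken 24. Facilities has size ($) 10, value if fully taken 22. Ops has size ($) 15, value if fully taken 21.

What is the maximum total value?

63

Rank by value-to-size ratio: QA 39/5≈7.8, Sales 24/5≈4.8, Facilities 22/10≈2.2, Ops 21/15≈1.4, Legal 16/21≈0.762.
Take all of QA (5 $, value 39) → 5 $ left.
Take all of Sales (5 $, value 24) → 0 $ left.
Total value = 63.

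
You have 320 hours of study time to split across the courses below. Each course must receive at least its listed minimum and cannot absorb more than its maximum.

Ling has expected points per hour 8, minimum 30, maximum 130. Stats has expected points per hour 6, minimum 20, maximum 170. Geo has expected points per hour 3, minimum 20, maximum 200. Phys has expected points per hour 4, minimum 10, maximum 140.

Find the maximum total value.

2100

Meeting every minimum uses 30+20+20+10 = 80 hours, leaving 240.
Highest expected points per hour first: Ling 8 > Stats 6 > Phys 4 > Geo 3.
Ling takes 100 more to reach its cap of 130 ; 140 left.
Stats has room for 150 more but only 140 remain, so it gets 160.
Total = 8×130 + 6×160 + 3×20 + 4×10 = 2100.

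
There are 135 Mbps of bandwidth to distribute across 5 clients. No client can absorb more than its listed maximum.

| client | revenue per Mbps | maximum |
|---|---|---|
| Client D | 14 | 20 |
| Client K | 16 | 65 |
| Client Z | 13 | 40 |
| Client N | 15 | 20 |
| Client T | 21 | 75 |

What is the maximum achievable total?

Highest revenue per Mbps first: Client T 21 > Client K 16 > Client N 15 > Client D 14 > Client Z 13.
Give Client T 75 to hit its cap of 75 — 60 left.
Client K: +60 (room for 65) → 60. Pool exhausted.
Total = 16×60 + 21×75 = 2535.

2535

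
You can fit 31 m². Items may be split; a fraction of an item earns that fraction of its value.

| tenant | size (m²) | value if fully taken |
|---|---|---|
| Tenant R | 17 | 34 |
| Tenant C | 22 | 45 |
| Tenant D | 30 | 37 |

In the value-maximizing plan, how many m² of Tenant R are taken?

9

Best value per unit of size first: Tenant C 45/22≈2.05, Tenant R 34/17≈2, Tenant D 37/30≈1.23.
Tenant C: take in full, 22 m² for value 45 ; 9 left.
Only 9 m² remain; take 9/17 of Tenant R for value 34×9/17 = 18.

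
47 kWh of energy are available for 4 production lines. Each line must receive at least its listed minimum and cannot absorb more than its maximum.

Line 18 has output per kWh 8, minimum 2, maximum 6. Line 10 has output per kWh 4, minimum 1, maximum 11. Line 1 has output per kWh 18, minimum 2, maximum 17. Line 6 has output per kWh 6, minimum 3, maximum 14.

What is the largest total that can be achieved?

Meeting every minimum uses 2+1+2+3 = 8 kWh, leaving 39.
Order the production lines by output per kWh: Line 1 18 > Line 18 8 > Line 6 6 > Line 10 4.
Line 1: +15 to 17 (cap) → 24 left.
Give Line 18 4 more to hit its cap of 6 → 20 left.
Line 6: +11 to 14 (cap) → 9 left.
Line 10: +9 (room for 10) → 10. Pool exhausted.
Total = 8×6 + 4×10 + 18×17 + 6×14 = 478.

478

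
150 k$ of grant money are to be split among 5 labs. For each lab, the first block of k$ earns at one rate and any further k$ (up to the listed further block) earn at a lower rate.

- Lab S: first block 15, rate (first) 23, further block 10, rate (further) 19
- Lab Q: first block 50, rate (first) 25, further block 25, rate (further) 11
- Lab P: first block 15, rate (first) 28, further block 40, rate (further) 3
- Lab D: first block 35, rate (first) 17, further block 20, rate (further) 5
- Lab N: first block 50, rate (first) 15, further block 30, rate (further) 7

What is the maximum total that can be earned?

3175

Treat each block as its own option and order by rate: Lab P/T1 28 > Lab Q/T1 25 > Lab S/T1 23 > Lab S/T2 19 > Lab D/T1 17 > Lab N/T1 15 > Lab Q/T2 11 > Lab N/T2 7 > Lab D/T2 5 > Lab P/T2 3.
Fill Lab P T1 block (15 at 28) → 135 left.
Lab Q/T1 (25): +50 → 85 left.
Lab S T1 at 23: fill all 15 → 70 left.
Lab S T2 at 19: fill all 10 → 60 left.
Lab D T1 at 17: fill all 35 → 25 left.
Lab N/T1: +25 of 50 at 15; pool empty.
Total = 28×15 + 25×50 + 23×15 + 19×10 + 17×35 + 15×25 = 3175.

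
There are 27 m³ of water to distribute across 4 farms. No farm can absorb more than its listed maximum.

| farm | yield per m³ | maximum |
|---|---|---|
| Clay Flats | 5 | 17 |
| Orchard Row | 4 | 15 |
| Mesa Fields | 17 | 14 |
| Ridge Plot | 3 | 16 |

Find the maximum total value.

303

Rank by yield per m³: Mesa Fields 17 > Clay Flats 5 > Orchard Row 4 > Ridge Plot 3.
Mesa Fields: +14 to 14 (cap) — 13 left.
Clay Flats: +13 (room for 17) → 13. Pool exhausted.
Total = 5×13 + 17×14 = 303.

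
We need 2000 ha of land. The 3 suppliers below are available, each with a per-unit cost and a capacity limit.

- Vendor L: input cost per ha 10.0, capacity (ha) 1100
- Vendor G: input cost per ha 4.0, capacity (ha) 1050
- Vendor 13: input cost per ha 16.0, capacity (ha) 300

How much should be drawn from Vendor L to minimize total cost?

950

Cheapest first:
Vendor G at 4.0: take all 1050 ha ; 950 still needed.
Vendor L at 10.0: take 950 of its 1100 ; requirement met.
Vendor 13: unused.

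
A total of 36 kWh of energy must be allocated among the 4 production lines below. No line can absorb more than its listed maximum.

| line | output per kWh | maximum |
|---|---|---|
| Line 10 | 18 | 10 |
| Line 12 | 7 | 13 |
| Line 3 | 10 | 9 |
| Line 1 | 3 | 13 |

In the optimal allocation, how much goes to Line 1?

4

Highest output per kWh first: Line 10 18 > Line 3 10 > Line 12 7 > Line 1 3.
Give Line 10 10 to hit its cap of 10 → 26 left.
Line 3 takes 9 to reach its cap of 9 → 17 left.
Give Line 12 13 to hit its cap of 13 → 4 left.
Only 4 left; Line 1 takes them to reach 4.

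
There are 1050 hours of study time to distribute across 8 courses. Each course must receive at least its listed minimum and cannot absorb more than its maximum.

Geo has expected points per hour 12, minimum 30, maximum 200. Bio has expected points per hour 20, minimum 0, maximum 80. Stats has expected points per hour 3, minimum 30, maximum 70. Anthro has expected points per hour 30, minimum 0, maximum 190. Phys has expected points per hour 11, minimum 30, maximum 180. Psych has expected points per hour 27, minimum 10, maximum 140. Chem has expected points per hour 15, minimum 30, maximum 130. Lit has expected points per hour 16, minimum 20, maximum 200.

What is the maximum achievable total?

Meeting every minimum uses 30+0+30+0+30+10+30+20 = 150 hours, leaving 900.
Rank by expected points per hour: Anthro 30 > Psych 27 > Bio 20 > Lit 16 > Chem 15 > Geo 12 > Phys 11 > Stats 3.
Give Anthro 190 more to hit its cap of 190 → 710 left.
Psych takes 130 more to reach its cap of 140 → 580 left.
Bio takes 80 more to reach its cap of 80 → 500 left.
Lit takes 180 more to reach its cap of 200 → 320 left.
Chem takes 100 more to reach its cap of 130 → 220 left.
Geo takes 170 more to reach its cap of 200 → 50 left.
Only 50 left; Phys takes them to reach 80.
Total = 12×200 + 20×80 + 3×30 + 30×190 + 11×80 + 27×140 + 15×130 + 16×200 = 19600.

19600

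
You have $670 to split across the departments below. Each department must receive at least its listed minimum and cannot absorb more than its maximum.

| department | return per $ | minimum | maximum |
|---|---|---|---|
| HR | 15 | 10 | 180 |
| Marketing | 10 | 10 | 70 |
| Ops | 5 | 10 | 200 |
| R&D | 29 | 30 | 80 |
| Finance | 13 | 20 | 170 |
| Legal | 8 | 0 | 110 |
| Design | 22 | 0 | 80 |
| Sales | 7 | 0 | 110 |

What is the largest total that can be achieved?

Meeting every minimum uses 10+10+10+30+20+0+0+0 = 80 $, leaving 590.
Order the departments by return per $: R&D 29 > Design 22 > HR 15 > Finance 13 > Marketing 10 > Legal 8 > Sales 7 > Ops 5.
R&D takes 50 more to reach its cap of 80 ; 540 left.
Give Design 80 more to hit its cap of 80 ; 460 left.
Give HR 170 more to hit its cap of 180 ; 290 left.
Give Finance 150 more to hit its cap of 170 ; 140 left.
Give Marketing 60 more to hit its cap of 70 ; 80 left.
Only 80 left; Legal takes them to reach 80.
Total = 15×180 + 10×70 + 5×10 + 29×80 + 13×170 + 8×80 + 22×80 = 10380.

10380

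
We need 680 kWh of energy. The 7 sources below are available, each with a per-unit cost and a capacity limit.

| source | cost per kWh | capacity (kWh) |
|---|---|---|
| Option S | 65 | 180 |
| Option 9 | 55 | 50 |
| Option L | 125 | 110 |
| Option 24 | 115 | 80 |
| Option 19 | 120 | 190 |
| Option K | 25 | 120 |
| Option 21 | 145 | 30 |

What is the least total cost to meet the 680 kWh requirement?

Cheapest first:
Take 120 from Option K at 25 — need 560 more.
Option 9 at 55: take all 50 kWh — 510 still needed.
Option S at 65: take all 180 kWh — 330 still needed.
Option 24 (115): use full 80 — 250 kWh to go.
Option 19 at 120: take all 190 kWh — 60 still needed.
Take 60 from Option L at 125 to finish.
Option 21: unused.
Cost = 120×25 + 50×55 + 180×65 + 80×115 + 190×120 + 60×125 = 56950.

56950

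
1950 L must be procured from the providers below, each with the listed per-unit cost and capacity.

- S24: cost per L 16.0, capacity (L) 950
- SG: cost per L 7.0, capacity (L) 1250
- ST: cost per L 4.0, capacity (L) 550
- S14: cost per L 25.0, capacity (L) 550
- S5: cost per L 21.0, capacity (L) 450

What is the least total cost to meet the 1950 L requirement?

Fill from the cheapest provider first.
ST (4.0): use full 550 ; 1400 L to go.
Take 1250 from SG at 7.0 ; need 150 more.
S24 (16.0): take the remaining 150 ; done.
S5, S14: unused.
Cost = 550×4.0 + 1250×7.0 + 150×16.0 = 13350.

13350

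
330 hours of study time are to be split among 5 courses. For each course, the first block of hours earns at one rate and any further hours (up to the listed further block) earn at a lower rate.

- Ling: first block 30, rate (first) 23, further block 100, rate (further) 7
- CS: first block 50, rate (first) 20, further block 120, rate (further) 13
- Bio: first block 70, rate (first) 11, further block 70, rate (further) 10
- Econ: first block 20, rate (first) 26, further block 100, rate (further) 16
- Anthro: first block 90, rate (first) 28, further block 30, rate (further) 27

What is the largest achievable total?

Rank every tier by rate: Anthro/T1 28 > Anthro/T2 27 > Econ/T1 26 > Ling/T1 23 > CS/T1 20 > Econ/T2 16 > CS/T2 13 > Bio/T1 11 > Bio/T2 10 > Ling/T2 7.
Anthro/T1 (28): +90 ; 240 left.
Anthro T2 at 27: fill all 30 ; 210 left.
Econ T1 at 26: fill all 20 ; 190 left.
Fill Ling T1 block (30 at 23) ; 160 left.
CS T1 at 20: fill all 50 ; 110 left.
Econ/T2 (16): +100 ; 10 left.
CS T2 at 13: only 10 left, fill 10.
Total = 28×90 + 27×30 + 26×20 + 23×30 + 20×50 + 16×100 + 13×10 = 7270.

7270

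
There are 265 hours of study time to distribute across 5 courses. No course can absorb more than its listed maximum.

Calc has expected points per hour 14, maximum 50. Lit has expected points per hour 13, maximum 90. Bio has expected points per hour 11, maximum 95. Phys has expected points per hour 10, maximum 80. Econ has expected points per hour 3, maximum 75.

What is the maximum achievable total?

3215

Rank by expected points per hour: Calc 14 > Lit 13 > Bio 11 > Phys 10 > Econ 3.
Calc takes 50 to reach its cap of 50 ; 215 left.
Give Lit 90 to hit its cap of 90 ; 125 left.
Bio takes 95 to reach its cap of 95 ; 30 left.
Only 30 left; Phys takes them to reach 30.
Total = 14×50 + 13×90 + 11×95 + 10×30 = 3215.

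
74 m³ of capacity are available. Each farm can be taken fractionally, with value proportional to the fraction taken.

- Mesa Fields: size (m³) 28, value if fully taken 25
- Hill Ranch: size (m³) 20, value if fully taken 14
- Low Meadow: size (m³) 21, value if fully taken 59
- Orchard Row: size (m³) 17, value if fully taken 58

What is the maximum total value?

Best value per unit of size first: Orchard Row 58/17≈3.41, Low Meadow 59/21≈2.81, Mesa Fields 25/28≈0.893, Hill Ranch 14/20≈0.7.
All 17 m³ of Orchard Row fit (value 58) — 57 remain.
Take all of Low Meadow (21 m³, value 59) — 36 m³ left.
Mesa Fields: take in full, 28 m³ for value 25 — 8 left.
Fill the last 8 m³ with part of Hill Ranch: 8/20 of it earns 5.6.
Total value = 147.6.

147.6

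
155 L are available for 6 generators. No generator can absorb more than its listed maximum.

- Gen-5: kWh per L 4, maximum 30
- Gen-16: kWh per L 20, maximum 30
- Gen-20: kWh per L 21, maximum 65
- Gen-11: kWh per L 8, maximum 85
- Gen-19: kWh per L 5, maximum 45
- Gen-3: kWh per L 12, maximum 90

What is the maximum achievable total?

2685

Highest kWh per L first: Gen-20 21 > Gen-16 20 > Gen-3 12 > Gen-11 8 > Gen-19 5 > Gen-5 4.
Gen-20 takes 65 to reach its cap of 65 → 90 left.
Give Gen-16 30 to hit its cap of 30 → 60 left.
Only 60 left; Gen-3 takes them to reach 60.
Total = 20×30 + 21×65 + 12×60 = 2685.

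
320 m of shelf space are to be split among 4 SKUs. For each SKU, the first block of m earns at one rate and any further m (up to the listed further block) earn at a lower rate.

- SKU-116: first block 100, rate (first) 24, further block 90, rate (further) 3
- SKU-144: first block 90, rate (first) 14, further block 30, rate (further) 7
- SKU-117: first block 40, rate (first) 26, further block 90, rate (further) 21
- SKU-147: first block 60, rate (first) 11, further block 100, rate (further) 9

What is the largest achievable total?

Treat each block as its own option and order by rate: SKU-117/T1 26 > SKU-116/T1 24 > SKU-117/T2 21 > SKU-144/T1 14 > SKU-147/T1 11 > SKU-147/T2 9 > SKU-144/T2 7 > SKU-116/T2 3.
Fill SKU-117 T1 block (40 at 26) → 280 left.
SKU-116/T1 (24): +100 → 180 left.
SKU-117 T2 at 21: fill all 90 → 90 left.
SKU-144/T1 (14): +90 → 0 left.
Total = 26×40 + 24×100 + 21×90 + 14×90 = 6590.

6590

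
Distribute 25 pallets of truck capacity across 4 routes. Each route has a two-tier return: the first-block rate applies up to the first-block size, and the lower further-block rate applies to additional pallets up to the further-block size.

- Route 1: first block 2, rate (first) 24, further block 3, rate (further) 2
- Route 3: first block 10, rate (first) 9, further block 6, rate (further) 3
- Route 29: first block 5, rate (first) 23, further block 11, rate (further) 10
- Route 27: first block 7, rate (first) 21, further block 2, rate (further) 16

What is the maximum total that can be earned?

432

Order all 8 blocks by rate: Route 1/tier1 24 > Route 29/tier1 23 > Route 27/tier1 21 > Route 27/tier2 16 > Route 29/tier2 10 > Route 3/tier1 9 > Route 3/tier2 3 > Route 1/tier2 2.
Route 1 tier1 at 24: fill all 2 → 23 left.
Fill Route 29 tier1 block (5 at 23) → 18 left.
Route 27 tier1 at 21: fill all 7 → 11 left.
Route 27/tier2 (16): +2 → 9 left.
9 remain; put them into Route 29 tier2 at 10.
Total = 24×2 + 23×5 + 21×7 + 16×2 + 10×9 = 432.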